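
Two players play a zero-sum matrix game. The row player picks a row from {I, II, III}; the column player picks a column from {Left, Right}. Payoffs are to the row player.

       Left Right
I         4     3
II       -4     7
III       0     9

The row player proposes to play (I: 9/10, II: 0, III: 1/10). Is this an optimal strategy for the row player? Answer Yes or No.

Yes

Against Left this mix gives (9/10)·4 + (1/10)·0 = 18/5.
Against Right this mix gives (9/10)·3 + (1/10)·9 = 18/5.
All of the column player's active replies (Left, Right) yield 18/5, and no column does worse for the row player. The mix makes the column player indifferent and guarantees 18/5, so it is optimal.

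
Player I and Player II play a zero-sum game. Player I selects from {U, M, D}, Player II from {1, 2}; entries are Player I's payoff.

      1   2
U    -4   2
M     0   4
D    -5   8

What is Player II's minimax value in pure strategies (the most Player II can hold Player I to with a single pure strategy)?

Column maxima: 1 → 0, 2 → 8.
The smallest of these is 0.

0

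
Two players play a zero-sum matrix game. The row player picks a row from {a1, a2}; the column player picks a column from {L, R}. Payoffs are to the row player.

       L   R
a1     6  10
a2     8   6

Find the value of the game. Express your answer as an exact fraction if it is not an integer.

Row minima: a1 → 6, a2 → 6; maximin = 6.
Column maxima: L → 8, R → 10; minimax = 8.
6 ≠ 8, so there is no saddle point; optimal play is mixed.
Let the row player play a1 with probability p. Expected payoff against L: 6p + 8(1−p) = −2p + 8; against R: 10p + 6(1−p) = 4p + 6.
Setting these equal: −2p + 8 = 4p + 6 ⇒ −6p = -2 ⇒ p = 1/3, and the value is (-2)·(1/3) + 8 = 22/3.
For the column player: with q = P(L), equating a1's and a2's payoffs gives −4q + 10 = 2q + 6 ⇒ q = 2/3.

22/3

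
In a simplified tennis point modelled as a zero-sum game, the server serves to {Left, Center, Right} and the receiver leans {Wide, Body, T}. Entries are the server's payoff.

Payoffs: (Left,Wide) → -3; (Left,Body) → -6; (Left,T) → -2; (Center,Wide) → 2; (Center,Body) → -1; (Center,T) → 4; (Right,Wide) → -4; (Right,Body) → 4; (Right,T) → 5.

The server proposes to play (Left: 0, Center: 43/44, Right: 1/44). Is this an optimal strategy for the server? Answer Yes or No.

No

Against Wide this mix gives (43/44)·2 + (1/44)·(-4) = 41/22.
Against Body this mix gives (43/44)·(-1) + (1/44)·4 = -39/44.
Against T this mix gives (43/44)·4 + (1/44)·5 = 177/44.
The receiver will play Body, holding the server to -39/44. Shifting weight toward the row that does better against Body would raise this floor (the equalizing mix achieves 4/11 against both Body and Wide), so the proposed strategy is not optimal.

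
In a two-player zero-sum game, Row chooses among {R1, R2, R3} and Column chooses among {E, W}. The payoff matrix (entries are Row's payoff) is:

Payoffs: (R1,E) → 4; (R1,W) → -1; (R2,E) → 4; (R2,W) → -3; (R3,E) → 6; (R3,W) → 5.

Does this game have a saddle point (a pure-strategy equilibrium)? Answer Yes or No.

Yes

Row minima: R1 → -1, R2 → -3, R3 → 5; maximin = 5.
Column maxima: E → 6, W → 5; minimax = 5.
maximin = minimax = 5, so a saddle point exists.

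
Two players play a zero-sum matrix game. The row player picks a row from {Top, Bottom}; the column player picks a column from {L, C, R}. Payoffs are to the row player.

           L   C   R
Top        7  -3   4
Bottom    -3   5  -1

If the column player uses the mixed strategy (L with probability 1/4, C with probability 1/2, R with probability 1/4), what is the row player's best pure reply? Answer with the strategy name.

Bottom

Expected payoff of Top: (1/4)·7 + (1/2)·(-3) + (1/4)·4 = 5/4.
Expected payoff of Bottom: (1/4)·(-3) + (1/2)·5 + (1/4)·(-1) = 3/2.
The largest is 3/2, so the row player's best response is Bottom.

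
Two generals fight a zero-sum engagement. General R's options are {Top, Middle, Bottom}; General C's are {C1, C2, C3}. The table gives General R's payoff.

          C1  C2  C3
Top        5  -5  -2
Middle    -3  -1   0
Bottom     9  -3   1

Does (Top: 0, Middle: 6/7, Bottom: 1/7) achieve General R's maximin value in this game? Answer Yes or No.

Against C1 this mix gives (6/7)·(-3) + (1/7)·9 = -9/7.
Against C2 this mix gives (6/7)·(-1) + (1/7)·(-3) = -9/7.
Against C3 this mix gives (6/7)·0 + (1/7)·1 = 1/7.
All of General C's active replies (C1, C2) yield -9/7, and no column does worse for General R. The mix makes General C indifferent and guarantees -9/7, so it is optimal.

Yes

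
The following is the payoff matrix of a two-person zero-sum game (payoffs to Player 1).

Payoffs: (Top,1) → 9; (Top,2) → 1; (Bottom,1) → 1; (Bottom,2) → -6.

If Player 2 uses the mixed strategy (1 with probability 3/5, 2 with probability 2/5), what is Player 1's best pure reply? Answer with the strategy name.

Top

Expected payoff of Top: (3/5)·9 + (2/5)·1 = 29/5.
Expected payoff of Bottom: (3/5)·1 + (2/5)·(-6) = -9/5.
The largest is 29/5, so Player 1's best response is Top.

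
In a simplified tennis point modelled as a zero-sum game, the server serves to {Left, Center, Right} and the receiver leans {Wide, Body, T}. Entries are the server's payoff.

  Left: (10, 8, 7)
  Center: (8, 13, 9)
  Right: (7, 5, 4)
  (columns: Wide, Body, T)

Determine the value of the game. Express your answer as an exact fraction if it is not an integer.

Row minima: Left → 7, Center → 8, Right → 4; maximin = 8.
Column maxima: Wide → 10, Body → 13, T → 9; minimax = 9.
8 ≠ 9, so there is no saddle point; optimal play is mixed.
Right is strictly dominated by Left, so the server never plays it.
Body is strictly dominated by T (it gives the server strictly more in every row), so the receiver never plays it.
On the remaining 2×2 (Left, Center vs Wide, T):
Let the server play Left with probability p. Expected payoff against Wide: 10p + 8(1−p) = 2p + 8; against T: 7p + 9(1−p) = −2p + 9.
Setting these equal: 2p + 8 = −2p + 9 ⇒ 4p = 1 ⇒ p = 1/4, and the value is (2)·(1/4) + 8 = 17/2.
For the receiver: with q = P(Wide), equating Left's and Center's payoffs gives 3q + 7 = −q + 9 ⇒ q = 1/2.

17/2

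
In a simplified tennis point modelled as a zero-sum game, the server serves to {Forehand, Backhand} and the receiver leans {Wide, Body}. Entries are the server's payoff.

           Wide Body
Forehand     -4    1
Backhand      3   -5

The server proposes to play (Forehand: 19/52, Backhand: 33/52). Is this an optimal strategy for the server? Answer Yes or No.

Against Wide this mix gives (19/52)·(-4) + (33/52)·3 = 23/52.
Against Body this mix gives (19/52)·1 + (33/52)·(-5) = -73/26.
The receiver will play Body, holding the server to -73/26. Shifting weight toward the row that does better against Body would raise this floor (the equalizing mix achieves -17/13 against both Body and Wide), so the proposed strategy is not optimal.

No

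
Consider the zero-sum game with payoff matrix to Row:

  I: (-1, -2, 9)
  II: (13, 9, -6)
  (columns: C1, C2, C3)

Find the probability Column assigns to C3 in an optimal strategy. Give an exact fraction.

11/26

Row minima: I → -2, II → -6; maximin = -2.
Column maxima: C1 → 13, C2 → 9, C3 → 9; minimax = 9.
-2 ≠ 9, so there is no saddle point; optimal play is mixed.
C1 is strictly dominated by C2 (it gives Row strictly more in every row), so Column never plays it.
On the remaining 2×2 (I, II vs C2, C3):
Let Row play I with probability p. Expected payoff against C2: (-2)p + 9(1−p) = −11p + 9; against C3: 9p + (-6)(1−p) = 15p − 6.
Setting these equal: −11p + 9 = 15p − 6 ⇒ −26p = -15 ⇒ p = 15/26, and the value is (-11)·(15/26) + 9 = 69/26.
For Column: with q = P(C2), equating I's and II's payoffs gives −11q + 9 = 15q − 6 ⇒ q = 15/26.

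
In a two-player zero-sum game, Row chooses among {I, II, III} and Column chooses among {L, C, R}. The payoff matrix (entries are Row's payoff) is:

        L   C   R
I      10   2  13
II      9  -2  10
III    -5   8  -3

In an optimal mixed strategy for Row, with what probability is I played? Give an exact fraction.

13/21

Row minima: I → 2, II → -2, III → -5; maximin = 2.
Column maxima: L → 10, C → 8, R → 13; minimax = 8.
2 ≠ 8, so there is no saddle point; optimal play is mixed.
II is strictly dominated by I, so Row never plays it.
R is strictly dominated by L (it gives Row strictly more in every row), so Column never plays it.
On the remaining 2×2 (I, III vs L, C):
Let Row play I with probability p. Expected payoff against L: 10p + (-5)(1−p) = 15p − 5; against C: 2p + 8(1−p) = −6p + 8.
Setting these equal: 15p − 5 = −6p + 8 ⇒ 21p = 13 ⇒ p = 13/21, and the value is (15)·(13/21) − 5 = 30/7.
For Column: with q = P(L), equating I's and III's payoffs gives 8q + 2 = −13q + 8 ⇒ q = 2/7.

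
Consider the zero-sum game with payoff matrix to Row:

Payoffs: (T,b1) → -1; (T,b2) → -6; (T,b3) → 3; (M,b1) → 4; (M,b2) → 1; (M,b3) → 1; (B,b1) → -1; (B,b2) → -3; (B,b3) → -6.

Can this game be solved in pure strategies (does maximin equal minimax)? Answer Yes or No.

Row minima: T → -6, M → 1, B → -6; maximin = 1.
Column maxima: b1 → 4, b2 → 1, b3 → 3; minimax = 1.
maximin = minimax = 1, so a saddle point exists.

Yes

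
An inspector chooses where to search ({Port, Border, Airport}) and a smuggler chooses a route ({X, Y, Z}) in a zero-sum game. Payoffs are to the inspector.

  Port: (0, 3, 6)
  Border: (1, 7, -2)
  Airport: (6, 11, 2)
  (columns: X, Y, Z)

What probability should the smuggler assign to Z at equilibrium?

Row minima: Port → 0, Border → -2, Airport → 2; maximin = 2.
Column maxima: X → 6, Y → 11, Z → 6; minimax = 6.
2 ≠ 6, so there is no saddle point; optimal play is mixed.
Border is strictly dominated by Airport, so the inspector never plays it.
Y is strictly dominated by X (it gives the inspector strictly more in every row), so the smuggler never plays it.
On the remaining 2×2 (Port, Airport vs X, Z):
Let the inspector play Port with probability p. Expected payoff against X: 0p + 6(1−p) = −6p + 6; against Z: 6p + 2(1−p) = 4p + 2.
Setting these equal: −6p + 6 = 4p + 2 ⇒ −10p = -4 ⇒ p = 2/5, and the value is (-6)·(2/5) + 6 = 18/5.
For the smuggler: with q = P(X), equating Port's and Airport's payoffs gives −6q + 6 = 4q + 2 ⇒ q = 2/5.

3/5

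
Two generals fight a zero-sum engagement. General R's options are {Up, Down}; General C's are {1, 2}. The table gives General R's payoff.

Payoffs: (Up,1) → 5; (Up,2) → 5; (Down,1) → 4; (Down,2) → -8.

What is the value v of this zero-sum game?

5

Row minima: Up → 5, Down → -8; maximin = 5.
Column maxima: 1 → 5, 2 → 5; minimax = 5.
Since maximin = minimax = 5, there is a saddle point and the value is 5.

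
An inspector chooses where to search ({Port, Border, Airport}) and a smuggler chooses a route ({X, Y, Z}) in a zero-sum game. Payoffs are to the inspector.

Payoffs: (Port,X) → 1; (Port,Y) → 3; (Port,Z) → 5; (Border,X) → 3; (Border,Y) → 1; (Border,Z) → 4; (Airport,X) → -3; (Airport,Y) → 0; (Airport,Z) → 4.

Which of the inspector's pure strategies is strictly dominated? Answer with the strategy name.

Port gives a strictly higher payoff than Airport against every column: 1 > -3, 3 > 0, 5 > 4.
So Airport is strictly dominated and the inspector never plays it.

Airport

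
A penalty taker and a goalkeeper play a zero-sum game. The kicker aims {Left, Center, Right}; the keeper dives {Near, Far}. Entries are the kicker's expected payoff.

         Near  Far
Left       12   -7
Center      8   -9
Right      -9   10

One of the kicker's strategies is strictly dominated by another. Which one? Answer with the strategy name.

Left gives a strictly higher payoff than Center against every column: 12 > 8, -7 > -9.
So Center is strictly dominated and the kicker never plays it.

Center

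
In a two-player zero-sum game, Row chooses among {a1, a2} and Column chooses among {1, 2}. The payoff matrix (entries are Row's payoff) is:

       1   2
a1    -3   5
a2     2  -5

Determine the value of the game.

-1/3

Row minima: a1 → -3, a2 → -5; maximin = -3.
Column maxima: 1 → 2, 2 → 5; minimax = 2.
-3 ≠ 2, so there is no saddle point; optimal play is mixed.
Let Row play a1 with probability p. Expected payoff against 1: (-3)p + 2(1−p) = −5p + 2; against 2: 5p + (-5)(1−p) = 10p − 5.
Setting these equal: −5p + 2 = 10p − 5 ⇒ −15p = -7 ⇒ p = 7/15, and the value is (-5)·(7/15) + 2 = -1/3.
For Column: with q = P(1), equating a1's and a2's payoffs gives −8q + 5 = 7q − 5 ⇒ q = 2/3.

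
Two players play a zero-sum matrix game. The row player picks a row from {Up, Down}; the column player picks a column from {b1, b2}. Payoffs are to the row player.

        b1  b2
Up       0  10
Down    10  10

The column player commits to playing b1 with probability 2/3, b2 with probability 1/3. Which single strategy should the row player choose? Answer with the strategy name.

Down

Expected payoff of Up: (2/3)·0 + (1/3)·10 = 10/3.
Expected payoff of Down: (2/3)·10 + (1/3)·10 = 10.
The largest is 10, so the row player's best response is Down.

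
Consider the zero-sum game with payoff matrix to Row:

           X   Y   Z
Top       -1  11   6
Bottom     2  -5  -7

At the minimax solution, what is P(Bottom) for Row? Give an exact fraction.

Row minima: Top → -1, Bottom → -7; maximin = -1.
Column maxima: X → 2, Y → 11, Z → 6; minimax = 2.
-1 ≠ 2, so there is no saddle point; optimal play is mixed.
Y is strictly dominated by Z (it gives Row strictly more in every row), so Column never plays it.
On the remaining 2×2 (Top, Bottom vs X, Z):
Let Row play Top with probability p. Expected payoff against X: (-1)p + 2(1−p) = −3p + 2; against Z: 6p + (-7)(1−p) = 13p − 7.
Setting these equal: −3p + 2 = 13p − 7 ⇒ −16p = -9 ⇒ p = 9/16, and the value is (-3)·(9/16) + 2 = 5/16.
For Column: with q = P(X), equating Top's and Bottom's payoffs gives −7q + 6 = 9q − 7 ⇒ q = 13/16.

7/16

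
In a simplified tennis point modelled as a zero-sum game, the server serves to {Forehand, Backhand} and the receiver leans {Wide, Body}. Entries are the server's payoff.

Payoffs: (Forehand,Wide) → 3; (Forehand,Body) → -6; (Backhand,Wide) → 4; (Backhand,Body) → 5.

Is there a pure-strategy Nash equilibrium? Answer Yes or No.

Yes

Row minima: Forehand → -6, Backhand → 4; maximin = 4.
Column maxima: Wide → 4, Body → 5; minimax = 4.
maximin = minimax = 4, so a saddle point exists.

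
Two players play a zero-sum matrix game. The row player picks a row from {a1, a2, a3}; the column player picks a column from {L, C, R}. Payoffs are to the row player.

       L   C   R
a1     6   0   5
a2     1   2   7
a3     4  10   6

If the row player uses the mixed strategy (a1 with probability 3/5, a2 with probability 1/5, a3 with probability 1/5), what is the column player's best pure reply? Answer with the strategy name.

C

If the column player plays L, the row player's expected payoff is (3/5)·6 + (1/5)·1 + (1/5)·4 = 23/5.
If the column player plays C, the row player's expected payoff is (3/5)·0 + (1/5)·2 + (1/5)·10 = 12/5.
If the column player plays R, the row player's expected payoff is (3/5)·5 + (1/5)·7 + (1/5)·6 = 28/5.
The column player minimizes the row player's payoff; the smallest is 12/5, so the best response is C.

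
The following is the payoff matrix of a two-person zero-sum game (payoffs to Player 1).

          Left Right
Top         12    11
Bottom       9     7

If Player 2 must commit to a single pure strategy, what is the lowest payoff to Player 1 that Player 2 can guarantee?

Column maxima: Left → 12, Right → 11.
The smallest of these is 11.

11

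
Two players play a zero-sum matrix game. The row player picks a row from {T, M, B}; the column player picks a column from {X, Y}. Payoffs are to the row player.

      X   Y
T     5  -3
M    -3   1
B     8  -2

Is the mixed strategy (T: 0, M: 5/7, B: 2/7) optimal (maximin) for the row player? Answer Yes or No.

Against X this mix gives (5/7)·(-3) + (2/7)·8 = 1/7.
Against Y this mix gives (5/7)·1 + (2/7)·(-2) = 1/7.
All of the column player's active replies (X, Y) yield 1/7, and no column does worse for the row player. The mix makes the column player indifferent and guarantees 1/7, so it is optimal.

Yes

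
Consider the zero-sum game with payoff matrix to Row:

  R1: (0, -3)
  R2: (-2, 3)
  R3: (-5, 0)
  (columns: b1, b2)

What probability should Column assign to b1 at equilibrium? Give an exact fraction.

Row minima: R1 → -3, R2 → -2, R3 → -5; maximin = -2.
Column maxima: b1 → 0, b2 → 3; minimax = 0.
-2 ≠ 0, so there is no saddle point; optimal play is mixed.
R3 is strictly dominated by R2, so Row never plays it.
On the remaining 2×2 (R1, R2 vs b1, b2):
Let Row play R1 with probability p. Expected payoff against b1: 0p + (-2)(1−p) = 2p − 2; against b2: (-3)p + 3(1−p) = −6p + 3.
Setting these equal: 2p − 2 = −6p + 3 ⇒ 8p = 5 ⇒ p = 5/8, and the value is (2)·(5/8) − 2 = -3/4.
For Column: with q = P(b1), equating R1's and R2's payoffs gives 3q − 3 = −5q + 3 ⇒ q = 3/4.

3/4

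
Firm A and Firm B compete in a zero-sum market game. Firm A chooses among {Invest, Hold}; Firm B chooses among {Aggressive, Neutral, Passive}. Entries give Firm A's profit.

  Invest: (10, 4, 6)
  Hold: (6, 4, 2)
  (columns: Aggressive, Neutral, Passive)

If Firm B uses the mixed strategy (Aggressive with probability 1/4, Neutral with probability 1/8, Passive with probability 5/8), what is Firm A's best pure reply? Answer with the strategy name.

Expected payoff of Invest: (1/4)·10 + (1/8)·4 + (5/8)·6 = 27/4.
Expected payoff of Hold: (1/4)·6 + (1/8)·4 + (5/8)·2 = 13/4.
The largest is 27/4, so Firm A's best response is Invest.

Invest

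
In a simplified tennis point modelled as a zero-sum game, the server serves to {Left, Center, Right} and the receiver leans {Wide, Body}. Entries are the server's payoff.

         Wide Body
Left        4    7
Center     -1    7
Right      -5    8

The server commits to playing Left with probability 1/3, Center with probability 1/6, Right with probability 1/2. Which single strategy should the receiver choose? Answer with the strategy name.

If the receiver plays Wide, the server's expected payoff is (1/3)·4 + (1/6)·(-1) + (1/2)·(-5) = -4/3.
If the receiver plays Body, the server's expected payoff is (1/3)·7 + (1/6)·7 + (1/2)·8 = 15/2.
The receiver minimizes the server's payoff; the smallest is -4/3, so the best response is Wide.

Wide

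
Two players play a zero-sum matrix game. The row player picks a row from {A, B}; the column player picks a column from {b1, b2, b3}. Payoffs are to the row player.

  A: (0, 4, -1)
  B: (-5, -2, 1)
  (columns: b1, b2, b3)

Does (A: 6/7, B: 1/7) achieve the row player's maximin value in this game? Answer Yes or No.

Yes

Against b1 this mix gives (6/7)·0 + (1/7)·(-5) = -5/7.
Against b2 this mix gives (6/7)·4 + (1/7)·(-2) = 22/7.
Against b3 this mix gives (6/7)·(-1) + (1/7)·1 = -5/7.
All of the column player's active replies (b1, b3) yield -5/7, and no column does worse for the row player. The mix makes the column player indifferent and guarantees -5/7, so it is optimal.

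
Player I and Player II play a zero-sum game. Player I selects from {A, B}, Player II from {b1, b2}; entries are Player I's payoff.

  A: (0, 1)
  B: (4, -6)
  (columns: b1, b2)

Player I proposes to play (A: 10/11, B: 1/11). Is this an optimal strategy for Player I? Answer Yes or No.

Against b1 this mix gives (10/11)·0 + (1/11)·4 = 4/11.
Against b2 this mix gives (10/11)·1 + (1/11)·(-6) = 4/11.
All of Player II's active replies (b1, b2) yield 4/11, and no column does worse for Player I. The mix makes Player II indifferent and guarantees 4/11, so it is optimal.

Yes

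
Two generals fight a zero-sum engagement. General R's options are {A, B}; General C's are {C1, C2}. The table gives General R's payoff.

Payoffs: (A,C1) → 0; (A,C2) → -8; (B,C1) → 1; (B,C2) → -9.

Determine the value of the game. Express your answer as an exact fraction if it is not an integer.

Row minima: A → -8, B → -9; maximin = -8.
Column maxima: C1 → 1, C2 → -8; minimax = -8.
Since maximin = minimax = -8, there is a saddle point and the value is -8.

-8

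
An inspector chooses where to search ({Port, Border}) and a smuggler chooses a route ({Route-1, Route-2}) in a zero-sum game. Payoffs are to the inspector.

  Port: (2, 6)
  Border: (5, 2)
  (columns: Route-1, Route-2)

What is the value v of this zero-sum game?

26/7

Row minima: Port → 2, Border → 2; maximin = 2.
Column maxima: Route-1 → 5, Route-2 → 6; minimax = 5.
2 ≠ 5, so there is no saddle point; optimal play is mixed.
Let the inspector play Port with probability p. Expected payoff against Route-1: 2p + 5(1−p) = −3p + 5; against Route-2: 6p + 2(1−p) = 4p + 2.
Setting these equal: −3p + 5 = 4p + 2 ⇒ −7p = -3 ⇒ p = 3/7, and the value is (-3)·(3/7) + 5 = 26/7.
For the smuggler: with q = P(Route-1), equating Port's and Border's payoffs gives −4q + 6 = 3q + 2 ⇒ q = 4/7.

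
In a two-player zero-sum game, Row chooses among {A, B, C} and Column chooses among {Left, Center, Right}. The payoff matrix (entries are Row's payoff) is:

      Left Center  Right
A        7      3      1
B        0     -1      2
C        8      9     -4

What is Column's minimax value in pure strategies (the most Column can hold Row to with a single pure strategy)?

2

Column maxima: Left → 8, Center → 9, Right → 2.
The smallest of these is 2.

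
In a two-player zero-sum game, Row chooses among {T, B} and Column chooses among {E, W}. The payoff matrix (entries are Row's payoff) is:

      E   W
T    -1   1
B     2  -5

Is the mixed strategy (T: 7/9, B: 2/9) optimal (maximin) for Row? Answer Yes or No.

Against E this mix gives (7/9)·(-1) + (2/9)·2 = -1/3.
Against W this mix gives (7/9)·1 + (2/9)·(-5) = -1/3.
All of Column's active replies (E, W) yield -1/3, and no column does worse for Row. The mix makes Column indifferent and guarantees -1/3, so it is optimal.

Yes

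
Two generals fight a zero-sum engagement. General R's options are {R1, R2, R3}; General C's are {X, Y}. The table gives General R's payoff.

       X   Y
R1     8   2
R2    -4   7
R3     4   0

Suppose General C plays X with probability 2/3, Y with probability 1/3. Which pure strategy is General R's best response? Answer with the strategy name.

R1

Expected payoff of R1: (2/3)·8 + (1/3)·2 = 6.
Expected payoff of R2: (2/3)·(-4) + (1/3)·7 = -1/3.
Expected payoff of R3: (2/3)·4 + (1/3)·0 = 8/3.
The largest is 6, so General R's best response is R1.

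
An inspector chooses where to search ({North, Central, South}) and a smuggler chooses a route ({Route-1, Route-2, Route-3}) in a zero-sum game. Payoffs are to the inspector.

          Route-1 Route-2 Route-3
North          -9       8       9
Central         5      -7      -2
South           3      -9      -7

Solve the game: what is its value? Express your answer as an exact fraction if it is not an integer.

-23/29

Row minima: North → -9, Central → -7, South → -9; maximin = -7.
Column maxima: Route-1 → 5, Route-2 → 8, Route-3 → 9; minimax = 5.
-7 ≠ 5, so there is no saddle point; optimal play is mixed.
South is strictly dominated by Central, so the inspector never plays it.
Route-3 is strictly dominated by Route-2 (it gives the inspector strictly more in every row), so the smuggler never plays it.
On the remaining 2×2 (North, Central vs Route-1, Route-2):
Let the inspector play North with probability p. Expected payoff against Route-1: (-9)p + 5(1−p) = −14p + 5; against Route-2: 8p + (-7)(1−p) = 15p − 7.
Setting these equal: −14p + 5 = 15p − 7 ⇒ −29p = -12 ⇒ p = 12/29, and the value is (-14)·(12/29) + 5 = -23/29.
For the smuggler: with q = P(Route-1), equating North's and Central's payoffs gives −17q + 8 = 12q − 7 ⇒ q = 15/29.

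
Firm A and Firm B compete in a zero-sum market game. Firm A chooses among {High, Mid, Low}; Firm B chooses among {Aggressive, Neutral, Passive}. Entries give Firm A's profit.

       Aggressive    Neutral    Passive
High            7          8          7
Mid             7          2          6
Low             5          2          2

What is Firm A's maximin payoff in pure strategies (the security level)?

Row minima: High → 7, Mid → 2, Low → 2.
The best of these is 7.

7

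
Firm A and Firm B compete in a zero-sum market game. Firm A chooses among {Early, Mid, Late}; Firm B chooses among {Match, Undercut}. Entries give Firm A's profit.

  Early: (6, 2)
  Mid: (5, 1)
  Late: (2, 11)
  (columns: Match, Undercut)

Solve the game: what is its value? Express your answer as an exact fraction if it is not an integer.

62/13

Row minima: Early → 2, Mid → 1, Late → 2; maximin = 2.
Column maxima: Match → 6, Undercut → 11; minimax = 6.
2 ≠ 6, so there is no saddle point; optimal play is mixed.
Mid is strictly dominated by Early, so Firm A never plays it.
On the remaining 2×2 (Early, Late vs Match, Undercut):
Let Firm A play Early with probability p. Expected payoff against Match: 6p + 2(1−p) = 4p + 2; against Undercut: 2p + 11(1−p) = −9p + 11.
Setting these equal: 4p + 2 = −9p + 11 ⇒ 13p = 9 ⇒ p = 9/13, and the value is (4)·(9/13) + 2 = 62/13.
For Firm B: with q = P(Match), equating Early's and Late's payoffs gives 4q + 2 = −9q + 11 ⇒ q = 9/13.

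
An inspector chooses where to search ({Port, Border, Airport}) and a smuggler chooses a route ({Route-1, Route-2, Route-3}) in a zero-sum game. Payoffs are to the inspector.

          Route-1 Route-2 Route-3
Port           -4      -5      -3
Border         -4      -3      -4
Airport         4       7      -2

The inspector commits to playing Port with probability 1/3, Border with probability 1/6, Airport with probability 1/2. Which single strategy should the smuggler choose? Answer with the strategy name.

If the smuggler plays Route-1, the inspector's expected payoff is (1/3)·(-4) + (1/6)·(-4) + (1/2)·4 = 0.
If the smuggler plays Route-2, the inspector's expected payoff is (1/3)·(-5) + (1/6)·(-3) + (1/2)·7 = 4/3.
If the smuggler plays Route-3, the inspector's expected payoff is (1/3)·(-3) + (1/6)·(-4) + (1/2)·(-2) = -8/3.
The smuggler minimizes the inspector's payoff; the smallest is -8/3, so the best response is Route-3.

Route-3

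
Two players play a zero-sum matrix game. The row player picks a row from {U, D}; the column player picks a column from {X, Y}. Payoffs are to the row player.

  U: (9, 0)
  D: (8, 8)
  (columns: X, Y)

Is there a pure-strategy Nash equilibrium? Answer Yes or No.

Row minima: U → 0, D → 8; maximin = 8.
Column maxima: X → 9, Y → 8; minimax = 8.
maximin = minimax = 8, so a saddle point exists.

Yes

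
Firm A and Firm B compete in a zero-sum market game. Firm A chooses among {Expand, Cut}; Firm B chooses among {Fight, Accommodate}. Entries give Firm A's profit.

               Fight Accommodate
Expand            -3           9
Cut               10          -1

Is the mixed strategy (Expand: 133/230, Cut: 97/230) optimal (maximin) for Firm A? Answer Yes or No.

No

Against Fight this mix gives (133/230)·(-3) + (97/230)·10 = 571/230.
Against Accommodate this mix gives (133/230)·9 + (97/230)·(-1) = 110/23.
Firm B will play Fight, holding Firm A to 571/230. Shifting weight toward the row that does better against Fight would raise this floor (the equalizing mix achieves 87/23 against both Fight and Accommodate), so the proposed strategy is not optimal.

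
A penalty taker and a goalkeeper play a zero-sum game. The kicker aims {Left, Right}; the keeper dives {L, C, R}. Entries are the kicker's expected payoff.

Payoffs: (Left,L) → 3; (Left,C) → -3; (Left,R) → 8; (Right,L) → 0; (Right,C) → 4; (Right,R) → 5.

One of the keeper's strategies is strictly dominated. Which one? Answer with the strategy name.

R

L holds the kicker's payoff strictly below R in every row: 3 < 8, 0 < 5.
So R is strictly dominated for the keeper.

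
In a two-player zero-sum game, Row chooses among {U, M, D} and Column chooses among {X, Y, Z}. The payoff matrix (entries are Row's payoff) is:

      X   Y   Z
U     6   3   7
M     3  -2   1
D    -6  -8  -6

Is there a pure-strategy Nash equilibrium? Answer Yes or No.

Yes

Row minima: U → 3, M → -2, D → -8; maximin = 3.
Column maxima: X → 6, Y → 3, Z → 7; minimax = 3.
maximin = minimax = 3, so a saddle point exists.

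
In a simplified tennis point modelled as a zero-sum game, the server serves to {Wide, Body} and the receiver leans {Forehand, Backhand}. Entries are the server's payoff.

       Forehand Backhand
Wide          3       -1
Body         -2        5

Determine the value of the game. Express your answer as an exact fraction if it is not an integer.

Row minima: Wide → -1, Body → -2; maximin = -1.
Column maxima: Forehand → 3, Backhand → 5; minimax = 3.
-1 ≠ 3, so there is no saddle point; optimal play is mixed.
Let the server play Wide with probability p. Expected payoff against Forehand: 3p + (-2)(1−p) = 5p − 2; against Backhand: (-1)p + 5(1−p) = −6p + 5.
Setting these equal: 5p − 2 = −6p + 5 ⇒ 11p = 7 ⇒ p = 7/11, and the value is (5)·(7/11) − 2 = 13/11.
For the receiver: with q = P(Forehand), equating Wide's and Body's payoffs gives 4q − 1 = −7q + 5 ⇒ q = 6/11.

13/11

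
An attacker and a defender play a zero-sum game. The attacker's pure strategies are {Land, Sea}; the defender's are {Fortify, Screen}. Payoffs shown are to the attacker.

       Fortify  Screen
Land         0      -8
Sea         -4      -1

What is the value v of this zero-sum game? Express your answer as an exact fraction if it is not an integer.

Row minima: Land → -8, Sea → -4; maximin = -4.
Column maxima: Fortify → 0, Screen → -1; minimax = -1.
-4 ≠ -1, so there is no saddle point; optimal play is mixed.
Let the attacker play Land with probability p. Expected payoff against Fortify: 0p + (-4)(1−p) = 4p − 4; against Screen: (-8)p + (-1)(1−p) = −7p − 1.
Setting these equal: 4p − 4 = −7p − 1 ⇒ 11p = 3 ⇒ p = 3/11, and the value is (4)·(3/11) − 4 = -32/11.
For the defender: with q = P(Fortify), equating Land's and Sea's payoffs gives 8q − 8 = −3q − 1 ⇒ q = 7/11.

-32/11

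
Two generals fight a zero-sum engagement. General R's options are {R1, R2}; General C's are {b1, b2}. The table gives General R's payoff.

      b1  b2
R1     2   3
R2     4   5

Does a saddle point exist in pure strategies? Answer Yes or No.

Row minima: R1 → 2, R2 → 4; maximin = 4.
Column maxima: b1 → 4, b2 → 5; minimax = 4.
maximin = minimax = 4, so a saddle point exists.

Yes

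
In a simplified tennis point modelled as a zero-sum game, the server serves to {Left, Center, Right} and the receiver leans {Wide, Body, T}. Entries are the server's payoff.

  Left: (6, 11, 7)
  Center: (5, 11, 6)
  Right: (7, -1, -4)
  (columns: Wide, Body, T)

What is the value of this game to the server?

Row minima: Left → 6, Center → 5, Right → -4; maximin = 6.
Column maxima: Wide → 7, Body → 11, T → 7; minimax = 7.
6 ≠ 7, so there is no saddle point; optimal play is mixed.
Body is strictly dominated by T (it gives the server strictly more in every row), so the receiver never plays it.
With Body eliminated, Center is strictly dominated by Left (Left gives the server strictly more in every remaining column), so the server never plays it.
On the remaining 2×2 (Left, Right vs Wide, T):
Let the server play Left with probability p. Expected payoff against Wide: 6p + 7(1−p) = −p + 7; against T: 7p + (-4)(1−p) = 11p − 4.
Setting these equal: −p + 7 = 11p − 4 ⇒ −12p = -11 ⇒ p = 11/12, and the value is (-1)·(11/12) + 7 = 73/12.
For the receiver: with q = P(Wide), equating Left's and Right's payoffs gives −q + 7 = 11q − 4 ⇒ q = 11/12.

73/12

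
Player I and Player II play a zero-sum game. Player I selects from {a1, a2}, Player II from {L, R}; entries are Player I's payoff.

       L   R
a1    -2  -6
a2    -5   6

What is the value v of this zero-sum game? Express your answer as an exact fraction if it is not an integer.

Row minima: a1 → -6, a2 → -5; maximin = -5.
Column maxima: L → -2, R → 6; minimax = -2.
-5 ≠ -2, so there is no saddle point; optimal play is mixed.
Let Player I play a1 with probability p. Expected payoff against L: (-2)p + (-5)(1−p) = 3p − 5; against R: (-6)p + 6(1−p) = −12p + 6.
Setting these equal: 3p − 5 = −12p + 6 ⇒ 15p = 11 ⇒ p = 11/15, and the value is (3)·(11/15) − 5 = -14/5.
For Player II: with q = P(L), equating a1's and a2's payoffs gives 4q − 6 = −11q + 6 ⇒ q = 4/5.

-14/5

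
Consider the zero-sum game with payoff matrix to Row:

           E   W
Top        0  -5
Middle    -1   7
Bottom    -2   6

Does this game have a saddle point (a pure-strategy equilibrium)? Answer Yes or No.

No

Row minima: Top → -5, Middle → -1, Bottom → -2; maximin = -1.
Column maxima: E → 0, W → 7; minimax = 0.
-1 ≠ 0, so no pure-strategy equilibrium exists.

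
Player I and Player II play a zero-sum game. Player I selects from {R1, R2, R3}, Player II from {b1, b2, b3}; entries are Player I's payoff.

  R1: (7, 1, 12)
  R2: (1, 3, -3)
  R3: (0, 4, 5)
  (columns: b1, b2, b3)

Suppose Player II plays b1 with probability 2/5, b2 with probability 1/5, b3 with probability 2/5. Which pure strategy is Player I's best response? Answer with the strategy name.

R1

Expected payoff of R1: (2/5)·7 + (1/5)·1 + (2/5)·12 = 39/5.
Expected payoff of R2: (2/5)·1 + (1/5)·3 + (2/5)·(-3) = -1/5.
Expected payoff of R3: (2/5)·0 + (1/5)·4 + (2/5)·5 = 14/5.
The largest is 39/5, so Player I's best response is R1.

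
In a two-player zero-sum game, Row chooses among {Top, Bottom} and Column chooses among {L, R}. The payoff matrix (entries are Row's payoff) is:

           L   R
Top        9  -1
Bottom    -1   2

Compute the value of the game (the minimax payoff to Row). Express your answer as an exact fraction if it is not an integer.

17/13

Row minima: Top → -1, Bottom → -1; maximin = -1.
Column maxima: L → 9, R → 2; minimax = 2.
-1 ≠ 2, so there is no saddle point; optimal play is mixed.
Let Row play Top with probability p. Expected payoff against L: 9p + (-1)(1−p) = 10p − 1; against R: (-1)p + 2(1−p) = −3p + 2.
Setting these equal: 10p − 1 = −3p + 2 ⇒ 13p = 3 ⇒ p = 3/13, and the value is (10)·(3/13) − 1 = 17/13.
For Column: with q = P(L), equating Top's and Bottom's payoffs gives 10q − 1 = −3q + 2 ⇒ q = 3/13.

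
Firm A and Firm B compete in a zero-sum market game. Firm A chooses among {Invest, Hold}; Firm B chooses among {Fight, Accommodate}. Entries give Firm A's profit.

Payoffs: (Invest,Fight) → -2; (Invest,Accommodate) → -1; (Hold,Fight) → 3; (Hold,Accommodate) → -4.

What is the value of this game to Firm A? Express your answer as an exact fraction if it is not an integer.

-11/8

Row minima: Invest → -2, Hold → -4; maximin = -2.
Column maxima: Fight → 3, Accommodate → -1; minimax = -1.
-2 ≠ -1, so there is no saddle point; optimal play is mixed.
Let Firm A play Invest with probability p. Expected payoff against Fight: (-2)p + 3(1−p) = −5p + 3; against Accommodate: (-1)p + (-4)(1−p) = 3p − 4.
Setting these equal: −5p + 3 = 3p − 4 ⇒ −8p = -7 ⇒ p = 7/8, and the value is (-5)·(7/8) + 3 = -11/8.
For Firm B: with q = P(Fight), equating Invest's and Hold's payoffs gives −q − 1 = 7q − 4 ⇒ q = 3/8.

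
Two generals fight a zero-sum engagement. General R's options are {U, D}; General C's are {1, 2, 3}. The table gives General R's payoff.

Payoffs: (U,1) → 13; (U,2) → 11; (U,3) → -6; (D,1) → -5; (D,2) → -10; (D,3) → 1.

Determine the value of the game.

Row minima: U → -6, D → -10; maximin = -6.
Column maxima: 1 → 13, 2 → 11, 3 → 1; minimax = 1.
-6 ≠ 1, so there is no saddle point; optimal play is mixed.
1 is strictly dominated by 2 (it gives General R strictly more in every row), so General C never plays it.
On the remaining 2×2 (U, D vs 2, 3):
Let General R play U with probability p. Expected payoff against 2: 11p + (-10)(1−p) = 21p − 10; against 3: (-6)p + 1(1−p) = −7p + 1.
Setting these equal: 21p − 10 = −7p + 1 ⇒ 28p = 11 ⇒ p = 11/28, and the value is (21)·(11/28) − 10 = -7/4.
For General C: with q = P(2), equating U's and D's payoffs gives 17q − 6 = −11q + 1 ⇒ q = 1/4.

-7/4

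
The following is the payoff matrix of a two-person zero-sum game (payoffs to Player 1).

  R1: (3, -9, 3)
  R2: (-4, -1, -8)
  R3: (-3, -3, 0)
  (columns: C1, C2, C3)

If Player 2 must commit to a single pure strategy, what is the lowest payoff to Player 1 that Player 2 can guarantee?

-1

Column maxima: C1 → 3, C2 → -1, C3 → 3.
The smallest of these is -1.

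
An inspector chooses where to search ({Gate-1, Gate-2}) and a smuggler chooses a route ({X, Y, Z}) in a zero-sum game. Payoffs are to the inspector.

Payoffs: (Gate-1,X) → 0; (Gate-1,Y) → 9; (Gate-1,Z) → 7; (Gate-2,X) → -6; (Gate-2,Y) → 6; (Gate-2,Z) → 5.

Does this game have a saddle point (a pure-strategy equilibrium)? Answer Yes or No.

Yes

Row minima: Gate-1 → 0, Gate-2 → -6; maximin = 0.
Column maxima: X → 0, Y → 9, Z → 7; minimax = 0.
maximin = minimax = 0, so a saddle point exists.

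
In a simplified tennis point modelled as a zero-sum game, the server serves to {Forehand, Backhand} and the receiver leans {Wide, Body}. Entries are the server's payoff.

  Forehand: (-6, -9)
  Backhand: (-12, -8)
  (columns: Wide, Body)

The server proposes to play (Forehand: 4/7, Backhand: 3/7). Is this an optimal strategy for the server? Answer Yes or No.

Yes

Against Wide this mix gives (4/7)·(-6) + (3/7)·(-12) = -60/7.
Against Body this mix gives (4/7)·(-9) + (3/7)·(-8) = -60/7.
All of the receiver's active replies (Wide, Body) yield -60/7, and no column does worse for the server. The mix makes the receiver indifferent and guarantees -60/7, so it is optimal.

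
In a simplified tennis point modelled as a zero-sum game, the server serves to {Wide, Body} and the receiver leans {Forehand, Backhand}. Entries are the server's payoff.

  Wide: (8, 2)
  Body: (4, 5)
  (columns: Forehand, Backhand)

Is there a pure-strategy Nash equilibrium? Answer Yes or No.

No

Row minima: Wide → 2, Body → 4; maximin = 4.
Column maxima: Forehand → 8, Backhand → 5; minimax = 5.
4 ≠ 5, so no pure-strategy equilibrium exists.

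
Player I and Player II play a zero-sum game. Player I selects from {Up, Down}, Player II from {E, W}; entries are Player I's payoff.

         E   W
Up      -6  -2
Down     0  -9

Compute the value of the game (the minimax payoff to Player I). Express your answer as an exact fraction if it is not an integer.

-54/13

Row minima: Up → -6, Down → -9; maximin = -6.
Column maxima: E → 0, W → -2; minimax = -2.
-6 ≠ -2, so there is no saddle point; optimal play is mixed.
Let Player I play Up with probability p. Expected payoff against E: (-6)p + 0(1−p) = −6p; against W: (-2)p + (-9)(1−p) = 7p − 9.
Setting these equal: −6p = 7p − 9 ⇒ −13p = -9 ⇒ p = 9/13, and the value is (-6)·(9/13) = -54/13.
For Player II: with q = P(E), equating Up's and Down's payoffs gives −4q − 2 = 9q − 9 ⇒ q = 7/13.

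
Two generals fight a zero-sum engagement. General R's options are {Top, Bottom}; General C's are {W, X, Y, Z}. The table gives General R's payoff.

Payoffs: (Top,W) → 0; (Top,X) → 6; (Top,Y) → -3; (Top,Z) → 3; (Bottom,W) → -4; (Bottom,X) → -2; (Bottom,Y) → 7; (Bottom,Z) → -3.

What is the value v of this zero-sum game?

-6/7

Row minima: Top → -3, Bottom → -4; maximin = -3.
Column maxima: W → 0, X → 6, Y → 7, Z → 3; minimax = 0.
-3 ≠ 0, so there is no saddle point; optimal play is mixed.
X is strictly dominated by W (it gives General R strictly more in every row), so General C never plays it.
Z is strictly dominated by W (it gives General R strictly more in every row), so General C never plays it.
On the remaining 2×2 (Top, Bottom vs W, Y):
Let General R play Top with probability p. Expected payoff against W: 0p + (-4)(1−p) = 4p − 4; against Y: (-3)p + 7(1−p) = −10p + 7.
Setting these equal: 4p − 4 = −10p + 7 ⇒ 14p = 11 ⇒ p = 11/14, and the value is (4)·(11/14) − 4 = -6/7.
For General C: with q = P(W), equating Top's and Bottom's payoffs gives 3q − 3 = −11q + 7 ⇒ q = 5/7.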